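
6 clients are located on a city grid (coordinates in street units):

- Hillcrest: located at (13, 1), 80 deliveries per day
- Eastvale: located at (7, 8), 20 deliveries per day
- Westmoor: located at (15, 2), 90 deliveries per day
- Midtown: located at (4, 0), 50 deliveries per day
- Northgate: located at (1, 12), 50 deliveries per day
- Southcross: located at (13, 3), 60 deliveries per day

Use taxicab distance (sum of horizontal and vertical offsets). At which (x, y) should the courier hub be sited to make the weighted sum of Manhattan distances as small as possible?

Manhattan distance separates: Σwᵢ(|x−xᵢ|+|y−yᵢ|) = Σwᵢ|x−xᵢ| + Σwᵢ|y−yᵢ|, so x and y are optimised independently as 1-D weighted medians.
Total weight W = 350; half = 175.
x-coordinate, sorted with cumulative weight:
  x=1 (Northgate, w=50) cum 50
  x=4 (Midtown, w=50) cum 100
  x=7 (Eastvale, w=20) cum 120
  x=13 (Hillcrest, w=80) cum 200  ← median
  x=13 (Southcross, w=60) cum 260
  x=15 (Westmoor, w=90) cum 350
⇒ x* = 13
y-coordinate, sorted with cumulative weight:
  y=0 (Midtown, w=50) cum 50
  y=1 (Hillcrest, w=80) cum 130
  y=2 (Westmoor, w=90) cum 220  ← median
  y=3 (Southcross, w=60) cum 280
  y=8 (Eastvale, w=20) cum 300
  y=12 (Northgate, w=50) cum 350
⇒ y* = 2

(13, 2)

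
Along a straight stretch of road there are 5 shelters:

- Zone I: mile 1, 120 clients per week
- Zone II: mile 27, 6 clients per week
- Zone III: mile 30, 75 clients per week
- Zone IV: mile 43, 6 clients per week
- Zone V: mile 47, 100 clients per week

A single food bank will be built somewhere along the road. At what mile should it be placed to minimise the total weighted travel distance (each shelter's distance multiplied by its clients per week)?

For a sum of weighted absolute distances on a line, the optimum is the weighted median (not the mean). Total weight W = 307; half-weight = 153.5.
Sort by position and accumulate weight:
  mile 1 (Zone I, w=120) → cum 120
  mile 27 (Zone II, w=6) → cum 126
  mile 30 (Zone III, w=75) → cum 201  ≥ 153.5 → median here
  mile 43 (Zone IV, w=6) → cum 207
  mile 47 (Zone V, w=100) → cum 307
Optimal location: mile 30.

x = 30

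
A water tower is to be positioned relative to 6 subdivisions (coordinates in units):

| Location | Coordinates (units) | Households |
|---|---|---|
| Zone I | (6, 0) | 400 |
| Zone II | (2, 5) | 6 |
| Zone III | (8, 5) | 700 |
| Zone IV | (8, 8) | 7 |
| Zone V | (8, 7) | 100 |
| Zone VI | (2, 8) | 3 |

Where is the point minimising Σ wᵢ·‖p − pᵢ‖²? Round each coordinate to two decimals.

The minimiser of Σwᵢ‖p−pᵢ‖² is the weighted centroid p* = (Σwᵢpᵢ)/(Σwᵢ).
Σwᵢ = 1216.
Σwᵢxᵢ = 400·6 + 6·2 + 700·8 + 7·8 + 100·8 + 3·2 = 8874.
Σwᵢyᵢ = 400·0 + 6·5 + 700·5 + 7·8 + 100·7 + 3·8 = 4310.
x* = 8874/1216 = 7.30, y* = 4310/1216 = 3.54.

(7.30, 3.54)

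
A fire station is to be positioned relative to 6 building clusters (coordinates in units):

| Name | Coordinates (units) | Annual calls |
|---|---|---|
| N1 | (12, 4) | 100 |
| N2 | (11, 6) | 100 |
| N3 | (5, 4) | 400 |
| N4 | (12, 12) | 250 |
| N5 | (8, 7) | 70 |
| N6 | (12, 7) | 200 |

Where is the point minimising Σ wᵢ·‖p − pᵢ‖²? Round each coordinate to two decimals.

The minimiser of Σwᵢ‖p−pᵢ‖² is the weighted centroid p* = (Σwᵢpᵢ)/(Σwᵢ).
Σwᵢ = 1120.
Σwᵢxᵢ = 100·12 + 100·11 + 400·5 + 250·12 + 70·8 + 200·12 = 10260.
Σwᵢyᵢ = 100·4 + 100·6 + 400·4 + 250·12 + 70·7 + 200·7 = 7490.
x* = 10260/1120 = 9.16, y* = 7490/1120 = 6.69.

(9.16, 6.69)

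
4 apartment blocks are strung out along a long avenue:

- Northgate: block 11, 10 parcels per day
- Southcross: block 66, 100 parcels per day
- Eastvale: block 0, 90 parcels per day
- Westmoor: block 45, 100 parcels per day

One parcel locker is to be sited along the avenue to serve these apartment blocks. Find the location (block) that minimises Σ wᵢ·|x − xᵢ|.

For a sum of weighted absolute distances on a line, the optimum is the weighted median (not the mean). Total weight W = 300; half-weight = 150.
Sort by position and accumulate weight:
  block 0 (Eastvale, w=90) → cum 90
  block 11 (Northgate, w=10) → cum 100
  block 45 (Westmoor, w=100) → cum 200  ≥ 150 → median here
  block 66 (Southcross, w=100) → cum 300
Optimal location: block 45.

x = 45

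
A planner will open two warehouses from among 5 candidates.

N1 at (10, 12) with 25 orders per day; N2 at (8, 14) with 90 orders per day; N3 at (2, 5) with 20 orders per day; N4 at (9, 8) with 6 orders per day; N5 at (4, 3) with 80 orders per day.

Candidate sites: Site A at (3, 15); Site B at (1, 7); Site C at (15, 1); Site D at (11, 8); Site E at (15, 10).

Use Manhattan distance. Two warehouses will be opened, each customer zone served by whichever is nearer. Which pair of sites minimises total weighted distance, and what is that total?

Evaluate every pair (each demand assigned to the nearer of the two):
  {Site A, Site B}: total = 1464
  {Site B, Site D}: total = 1567
  {Site B, Site E}: total = 1833
  {Site A, Site D}: total = 1857
  {Site A, Site E}: total = 2023
  {Site A, Site C}: total = 2128
  {Site C, Site D}: total = 2147
  {Site D, Site E}: total = 2147
  {Site B, Site C}: total = 2284
  {Site C, Site E}: total = 2593
Best pair: {Site A, Site B} with total 1464.

{Site A, Site B}, total 1464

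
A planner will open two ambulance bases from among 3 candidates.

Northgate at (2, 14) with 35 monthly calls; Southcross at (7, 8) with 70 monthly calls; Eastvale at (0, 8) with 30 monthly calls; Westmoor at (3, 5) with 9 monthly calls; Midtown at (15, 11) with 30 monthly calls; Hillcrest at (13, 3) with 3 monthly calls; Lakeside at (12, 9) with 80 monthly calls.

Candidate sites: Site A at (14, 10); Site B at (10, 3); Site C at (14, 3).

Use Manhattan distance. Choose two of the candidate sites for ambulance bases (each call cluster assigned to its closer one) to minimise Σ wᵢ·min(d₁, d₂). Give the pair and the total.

Evaluate every pair (each demand assigned to the nearer of the two):
  {Site A, Site B}: total = 1960
  {Site A, Site C}: total = 2090
  {Site B, Site C}: total = 2669
Best pair: {Site A, Site B} with total 1960.

{Site A, Site B}, total 1960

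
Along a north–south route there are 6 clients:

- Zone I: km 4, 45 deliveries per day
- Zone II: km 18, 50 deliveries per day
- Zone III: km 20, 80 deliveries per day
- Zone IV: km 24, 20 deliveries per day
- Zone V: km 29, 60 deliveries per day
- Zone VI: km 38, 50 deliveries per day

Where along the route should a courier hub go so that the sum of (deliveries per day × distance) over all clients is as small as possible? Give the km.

For a sum of weighted absolute distances on a line, the optimum is the weighted median (not the mean). Total weight W = 305; half-weight = 152.5.
Sort by position and accumulate weight:
  km 4 (Zone I, w=45) → cum 45
  km 18 (Zone II, w=50) → cum 95
  km 20 (Zone III, w=80) → cum 175  ≥ 152.5 → median here
  km 24 (Zone IV, w=20) → cum 195
  km 29 (Zone V, w=60) → cum 255
  km 38 (Zone VI, w=50) → cum 305
Optimal location: km 20.

x = 20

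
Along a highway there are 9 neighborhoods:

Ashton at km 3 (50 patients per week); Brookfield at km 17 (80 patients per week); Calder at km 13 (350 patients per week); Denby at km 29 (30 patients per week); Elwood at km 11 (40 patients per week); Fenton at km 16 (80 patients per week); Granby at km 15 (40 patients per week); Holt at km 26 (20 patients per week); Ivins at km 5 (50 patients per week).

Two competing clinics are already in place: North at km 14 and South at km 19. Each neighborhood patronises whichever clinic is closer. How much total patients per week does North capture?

The indifferent point is the midpoint (14+19)/2 = 16.5; neighborhoods left of it (closer to North at 14) go to North, those right go to South.
  Ashton at 3 (w=50) → North
  Ivins at 5 (w=50) → North
  Elwood at 11 (w=40) → North
  Calder at 13 (w=350) → North
  Granby at 15 (w=40) → North
  Fenton at 16 (w=80) → North
  Brookfield at 17 (w=80) → South
  Holt at 26 (w=20) → South
  Denby at 29 (w=30) → South
North captures 610; South captures 130.

610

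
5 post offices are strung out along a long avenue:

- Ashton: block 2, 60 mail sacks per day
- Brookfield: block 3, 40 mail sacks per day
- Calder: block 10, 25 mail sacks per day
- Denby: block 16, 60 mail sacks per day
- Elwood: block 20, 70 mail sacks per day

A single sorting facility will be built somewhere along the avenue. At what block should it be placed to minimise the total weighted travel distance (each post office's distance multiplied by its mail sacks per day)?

x = 16

For a sum of weighted absolute distances on a line, the optimum is the weighted median (not the mean). Total weight W = 255; half-weight = 127.5.
Sort by position and accumulate weight:
  block 2 (Ashton, w=60) → cum 60
  block 3 (Brookfield, w=40) → cum 100
  block 10 (Calder, w=25) → cum 125
  block 16 (Denby, w=60) → cum 185  ≥ 127.5 → median here
  block 20 (Elwood, w=70) → cum 255
Optimal location: block 16.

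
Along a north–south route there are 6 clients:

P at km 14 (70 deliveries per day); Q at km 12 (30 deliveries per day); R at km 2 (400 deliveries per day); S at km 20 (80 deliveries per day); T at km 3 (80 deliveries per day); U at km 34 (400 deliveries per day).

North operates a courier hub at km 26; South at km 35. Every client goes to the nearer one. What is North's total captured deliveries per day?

The indifferent point is the midpoint (26+35)/2 = 30.5; clients left of it (closer to North at 26) go to North, those right go to South.
  R at 2 (w=400) → North
  T at 3 (w=80) → North
  Q at 12 (w=30) → North
  P at 14 (w=70) → North
  S at 20 (w=80) → North
  U at 34 (w=400) → South
North captures 660; South captures 400.

660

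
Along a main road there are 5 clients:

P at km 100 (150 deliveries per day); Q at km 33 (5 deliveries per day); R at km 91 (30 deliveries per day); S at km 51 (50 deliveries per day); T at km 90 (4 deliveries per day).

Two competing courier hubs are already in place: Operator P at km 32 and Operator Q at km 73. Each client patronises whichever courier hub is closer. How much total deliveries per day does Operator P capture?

55

The indifferent point is the midpoint (32+73)/2 = 52.5; clients left of it (closer to Operator P at 32) go to Operator P, those right go to Operator Q.
  Q at 33 (w=5) → Operator P
  S at 51 (w=50) → Operator P
  T at 90 (w=4) → Operator Q
  R at 91 (w=30) → Operator Q
  P at 100 (w=150) → Operator Q
Operator P captures 55; Operator Q captures 184.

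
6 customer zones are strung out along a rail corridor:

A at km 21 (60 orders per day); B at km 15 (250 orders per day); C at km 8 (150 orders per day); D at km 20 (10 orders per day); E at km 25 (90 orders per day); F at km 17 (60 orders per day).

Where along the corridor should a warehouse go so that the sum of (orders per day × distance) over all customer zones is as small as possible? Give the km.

x = 15

For a sum of weighted absolute distances on a line, the optimum is the weighted median (not the mean). Total weight W = 620; half-weight = 310.
Sort by position and accumulate weight:
  km 8 (C, w=150) → cum 150
  km 15 (B, w=250) → cum 400  ≥ 310 → median here
  km 17 (F, w=60) → cum 460
  km 20 (D, w=10) → cum 470
  km 21 (A, w=60) → cum 530
  km 25 (E, w=90) → cum 620
Optimal location: km 15.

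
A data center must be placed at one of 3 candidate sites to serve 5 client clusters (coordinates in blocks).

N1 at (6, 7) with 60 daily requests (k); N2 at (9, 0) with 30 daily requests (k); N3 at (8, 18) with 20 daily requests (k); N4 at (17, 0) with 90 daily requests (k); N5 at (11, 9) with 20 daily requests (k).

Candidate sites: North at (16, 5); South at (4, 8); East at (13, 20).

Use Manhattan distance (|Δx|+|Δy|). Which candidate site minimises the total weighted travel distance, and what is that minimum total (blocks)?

North, total 2220 blocks

Total weighted distance at each candidate:
  North (16, 5): total = 2220
  South (4, 8): total = 2900
  East (13, 20): total = 4480
Minimum is at North with total 2220 blocks.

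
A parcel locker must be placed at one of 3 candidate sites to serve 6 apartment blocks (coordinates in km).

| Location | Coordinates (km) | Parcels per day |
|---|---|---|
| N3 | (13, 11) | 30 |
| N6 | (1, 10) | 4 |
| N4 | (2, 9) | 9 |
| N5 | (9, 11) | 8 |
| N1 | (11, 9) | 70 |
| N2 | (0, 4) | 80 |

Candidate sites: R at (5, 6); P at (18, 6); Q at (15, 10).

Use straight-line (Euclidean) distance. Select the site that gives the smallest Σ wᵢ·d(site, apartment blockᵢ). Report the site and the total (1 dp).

Total weighted distance at each candidate:
  R (5, 6): total = 1295.4
  P (18, 6): total = 2492.8
  Q (15, 10): total = 1870.1
Minimum is at R with total 1295.4 km.

R, total 1295.4 km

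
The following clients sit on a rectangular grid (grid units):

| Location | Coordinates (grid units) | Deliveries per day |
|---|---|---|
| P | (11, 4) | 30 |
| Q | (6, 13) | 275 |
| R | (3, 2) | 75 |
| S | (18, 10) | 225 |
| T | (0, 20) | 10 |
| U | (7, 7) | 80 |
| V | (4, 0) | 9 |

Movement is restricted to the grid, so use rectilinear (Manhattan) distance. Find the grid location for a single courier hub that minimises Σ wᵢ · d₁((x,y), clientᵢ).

Manhattan distance separates: Σwᵢ(|x−xᵢ|+|y−yᵢ|) = Σwᵢ|x−xᵢ| + Σwᵢ|y−yᵢ|, so x and y are optimised independently as 1-D weighted medians.
Total weight W = 704; half = 352.
x-coordinate, sorted with cumulative weight:
  x=0 (T, w=10) cum 10
  x=3 (R, w=75) cum 85
  x=4 (V, w=9) cum 94
  x=6 (Q, w=275) cum 369  ← median
  x=7 (U, w=80) cum 449
  x=11 (P, w=30) cum 479
  x=18 (S, w=225) cum 704
⇒ x* = 6
y-coordinate, sorted with cumulative weight:
  y=0 (V, w=9) cum 9
  y=2 (R, w=75) cum 84
  y=4 (P, w=30) cum 114
  y=7 (U, w=80) cum 194
  y=10 (S, w=225) cum 419  ← median
  y=13 (Q, w=275) cum 694
  y=20 (T, w=10) cum 704
⇒ y* = 10

(6, 10)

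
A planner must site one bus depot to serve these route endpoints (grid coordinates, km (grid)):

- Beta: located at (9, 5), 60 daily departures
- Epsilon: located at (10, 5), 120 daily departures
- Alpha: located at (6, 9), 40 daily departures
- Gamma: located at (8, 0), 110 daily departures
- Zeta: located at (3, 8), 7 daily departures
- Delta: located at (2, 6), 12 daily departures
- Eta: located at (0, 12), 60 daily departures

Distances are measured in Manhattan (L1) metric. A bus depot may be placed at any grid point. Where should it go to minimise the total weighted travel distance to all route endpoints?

(8, 5)

Manhattan distance separates: Σwᵢ(|x−xᵢ|+|y−yᵢ|) = Σwᵢ|x−xᵢ| + Σwᵢ|y−yᵢ|, so x and y are optimised independently as 1-D weighted medians.
Total weight W = 409; half = 204.5.
x-coordinate, sorted with cumulative weight:
  x=0 (Eta, w=60) cum 60
  x=2 (Delta, w=12) cum 72
  x=3 (Zeta, w=7) cum 79
  x=6 (Alpha, w=40) cum 119
  x=8 (Gamma, w=110) cum 229  ← median
  x=9 (Beta, w=60) cum 289
  x=10 (Epsilon, w=120) cum 409
⇒ x* = 8
y-coordinate, sorted with cumulative weight:
  y=0 (Gamma, w=110) cum 110
  y=5 (Beta, w=60) cum 170
  y=5 (Epsilon, w=120) cum 290  ← median
  y=6 (Delta, w=12) cum 302
  y=8 (Zeta, w=7) cum 309
  y=9 (Alpha, w=40) cum 349
  y=12 (Eta, w=60) cum 409
⇒ y* = 5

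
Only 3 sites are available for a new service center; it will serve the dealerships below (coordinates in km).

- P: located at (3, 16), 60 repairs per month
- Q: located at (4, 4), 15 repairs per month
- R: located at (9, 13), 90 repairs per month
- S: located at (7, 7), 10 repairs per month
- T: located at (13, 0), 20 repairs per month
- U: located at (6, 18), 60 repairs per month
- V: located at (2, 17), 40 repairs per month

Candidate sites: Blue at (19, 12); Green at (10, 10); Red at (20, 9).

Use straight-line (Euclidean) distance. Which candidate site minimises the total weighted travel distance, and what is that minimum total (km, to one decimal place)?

Total weighted distance at each candidate:
  Blue (19, 12): total = 4115.2
  Green (10, 10): total = 2178.2
  Red (20, 9): total = 4554.0
Minimum is at Green with total 2178.2 km.

Green, total 2178.2 km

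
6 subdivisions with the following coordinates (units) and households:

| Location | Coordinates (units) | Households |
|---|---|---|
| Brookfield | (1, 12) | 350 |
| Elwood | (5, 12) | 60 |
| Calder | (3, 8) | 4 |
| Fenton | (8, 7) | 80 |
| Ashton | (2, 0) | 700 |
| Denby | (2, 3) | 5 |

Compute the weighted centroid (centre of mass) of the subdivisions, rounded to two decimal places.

(2.26, 4.61)

The minimiser of Σwᵢ‖p−pᵢ‖² is the weighted centroid p* = (Σwᵢpᵢ)/(Σwᵢ).
Σwᵢ = 1199.
Σwᵢxᵢ = 350·1 + 60·5 + 4·3 + 80·8 + 700·2 + 5·2 = 2712.
Σwᵢyᵢ = 350·12 + 60·12 + 4·8 + 80·7 + 700·0 + 5·3 = 5527.
x* = 2712/1199 = 2.26, y* = 5527/1199 = 4.61.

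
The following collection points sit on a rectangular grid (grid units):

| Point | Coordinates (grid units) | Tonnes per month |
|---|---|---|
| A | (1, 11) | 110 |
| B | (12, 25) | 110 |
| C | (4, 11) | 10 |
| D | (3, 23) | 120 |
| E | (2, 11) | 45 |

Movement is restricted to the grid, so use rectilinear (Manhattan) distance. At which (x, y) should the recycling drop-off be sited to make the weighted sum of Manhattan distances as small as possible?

(3, 23)

Manhattan distance separates: Σwᵢ(|x−xᵢ|+|y−yᵢ|) = Σwᵢ|x−xᵢ| + Σwᵢ|y−yᵢ|, so x and y are optimised independently as 1-D weighted medians.
Total weight W = 395; half = 197.5.
x-coordinate, sorted with cumulative weight:
  x=1 (A, w=110) cum 110
  x=2 (E, w=45) cum 155
  x=3 (D, w=120) cum 275  ← median
  x=4 (C, w=10) cum 285
  x=12 (B, w=110) cum 395
⇒ x* = 3
y-coordinate, sorted with cumulative weight:
  y=11 (A, w=110) cum 110
  y=11 (C, w=10) cum 120
  y=11 (E, w=45) cum 165
  y=23 (D, w=120) cum 285  ← median
  y=25 (B, w=110) cum 395
⇒ y* = 23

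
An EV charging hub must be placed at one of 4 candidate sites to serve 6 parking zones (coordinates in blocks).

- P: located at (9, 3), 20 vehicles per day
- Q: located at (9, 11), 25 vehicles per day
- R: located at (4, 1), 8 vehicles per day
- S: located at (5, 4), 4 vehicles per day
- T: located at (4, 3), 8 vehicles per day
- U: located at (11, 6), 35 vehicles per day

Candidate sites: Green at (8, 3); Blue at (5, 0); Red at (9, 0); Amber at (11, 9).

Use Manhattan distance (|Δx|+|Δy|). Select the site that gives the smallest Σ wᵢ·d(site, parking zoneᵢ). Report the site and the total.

Green, total 551 blocks

Total weighted distance at each candidate:
  Green (8, 3): total = 551
  Blue (5, 0): total = 999
  Red (9, 0): total = 759
  Amber (11, 9): total = 633
Minimum is at Green with total 551 blocks.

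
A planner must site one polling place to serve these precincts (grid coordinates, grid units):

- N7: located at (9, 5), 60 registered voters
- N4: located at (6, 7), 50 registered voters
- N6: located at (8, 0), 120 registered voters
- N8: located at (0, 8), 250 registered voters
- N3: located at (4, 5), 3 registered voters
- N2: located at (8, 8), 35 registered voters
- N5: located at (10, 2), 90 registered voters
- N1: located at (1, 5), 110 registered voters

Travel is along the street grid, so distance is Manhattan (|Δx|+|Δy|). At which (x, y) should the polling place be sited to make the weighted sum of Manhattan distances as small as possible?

(1, 5)

Manhattan distance separates: Σwᵢ(|x−xᵢ|+|y−yᵢ|) = Σwᵢ|x−xᵢ| + Σwᵢ|y−yᵢ|, so x and y are optimised independently as 1-D weighted medians.
Total weight W = 718; half = 359.
x-coordinate, sorted with cumulative weight:
  x=0 (N8, w=250) cum 250
  x=1 (N1, w=110) cum 360  ← median
  x=4 (N3, w=3) cum 363
  x=6 (N4, w=50) cum 413
  x=8 (N6, w=120) cum 533
  x=8 (N2, w=35) cum 568
  x=9 (N7, w=60) cum 628
  x=10 (N5, w=90) cum 718
⇒ x* = 1
y-coordinate, sorted with cumulative weight:
  y=0 (N6, w=120) cum 120
  y=2 (N5, w=90) cum 210
  y=5 (N7, w=60) cum 270
  y=5 (N3, w=3) cum 273
  y=5 (N1, w=110) cum 383  ← median
  y=7 (N4, w=50) cum 433
  y=8 (N8, w=250) cum 683
  y=8 (N2, w=35) cum 718
⇒ y* = 5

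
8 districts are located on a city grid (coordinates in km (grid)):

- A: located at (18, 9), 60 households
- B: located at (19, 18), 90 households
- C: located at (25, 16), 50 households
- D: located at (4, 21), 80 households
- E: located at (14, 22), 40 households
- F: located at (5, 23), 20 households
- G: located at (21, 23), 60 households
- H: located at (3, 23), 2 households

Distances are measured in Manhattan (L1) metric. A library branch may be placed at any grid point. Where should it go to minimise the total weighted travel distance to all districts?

Manhattan distance separates: Σwᵢ(|x−xᵢ|+|y−yᵢ|) = Σwᵢ|x−xᵢ| + Σwᵢ|y−yᵢ|, so x and y are optimised independently as 1-D weighted medians.
Total weight W = 402; half = 201.
x-coordinate, sorted with cumulative weight:
  x=3 (H, w=2) cum 2
  x=4 (D, w=80) cum 82
  x=5 (F, w=20) cum 102
  x=14 (E, w=40) cum 142
  x=18 (A, w=60) cum 202  ← median
  x=19 (B, w=90) cum 292
  x=21 (G, w=60) cum 352
  x=25 (C, w=50) cum 402
⇒ x* = 18
y-coordinate, sorted with cumulative weight:
  y=9 (A, w=60) cum 60
  y=16 (C, w=50) cum 110
  y=18 (B, w=90) cum 200
  y=21 (D, w=80) cum 280  ← median
  y=22 (E, w=40) cum 320
  y=23 (F, w=20) cum 340
  y=23 (G, w=60) cum 400
  y=23 (H, w=2) cum 402
⇒ y* = 21

(18, 21)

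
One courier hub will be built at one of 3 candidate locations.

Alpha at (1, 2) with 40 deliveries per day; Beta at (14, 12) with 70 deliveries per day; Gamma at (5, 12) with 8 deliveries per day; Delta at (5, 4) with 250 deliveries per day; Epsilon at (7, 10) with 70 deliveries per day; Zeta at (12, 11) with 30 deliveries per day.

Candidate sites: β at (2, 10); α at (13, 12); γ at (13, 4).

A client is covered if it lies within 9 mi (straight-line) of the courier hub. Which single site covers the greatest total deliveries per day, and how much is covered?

γ, covering 420

Coverage radius r = 9 mi; a point is covered iff (Δx)²+(Δy)² ≤ 9² = 81.
  β (2, 10): covers {Alpha, Gamma, Delta, Epsilon} → 368
  α (13, 12): covers {Beta, Gamma, Epsilon, Zeta} → 178
  γ (13, 4): covers {Beta, Delta, Epsilon, Zeta} → 420
Maximum coverage at γ: 420 deliveries per day.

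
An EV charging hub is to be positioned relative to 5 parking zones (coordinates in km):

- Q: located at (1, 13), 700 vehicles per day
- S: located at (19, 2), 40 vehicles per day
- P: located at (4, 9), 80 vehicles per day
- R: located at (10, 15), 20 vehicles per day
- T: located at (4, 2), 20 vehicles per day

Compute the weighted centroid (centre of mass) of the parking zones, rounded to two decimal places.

The minimiser of Σwᵢ‖p−pᵢ‖² is the weighted centroid p* = (Σwᵢpᵢ)/(Σwᵢ).
Σwᵢ = 860.
Σwᵢxᵢ = 700·1 + 40·19 + 80·4 + 20·10 + 20·4 = 2060.
Σwᵢyᵢ = 700·13 + 40·2 + 80·9 + 20·15 + 20·2 = 10240.
x* = 2060/860 = 2.40, y* = 10240/860 = 11.91.

(2.40, 11.91)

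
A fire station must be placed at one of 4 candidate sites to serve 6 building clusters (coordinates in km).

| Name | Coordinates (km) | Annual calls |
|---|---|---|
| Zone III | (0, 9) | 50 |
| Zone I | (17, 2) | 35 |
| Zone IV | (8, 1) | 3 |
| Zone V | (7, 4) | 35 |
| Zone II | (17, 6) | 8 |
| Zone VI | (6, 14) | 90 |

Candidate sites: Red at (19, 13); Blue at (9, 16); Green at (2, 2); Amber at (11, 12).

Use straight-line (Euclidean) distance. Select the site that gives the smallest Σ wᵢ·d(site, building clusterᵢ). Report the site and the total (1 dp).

Total weighted distance at each candidate:
  Red (19, 13): total = 3167.7
  Blue (9, 16): total = 2032.3
  Green (2, 2): total = 2358.3
  Amber (11, 12): total = 1878.1
Minimum is at Amber with total 1878.1 km.

Amber, total 1878.1 km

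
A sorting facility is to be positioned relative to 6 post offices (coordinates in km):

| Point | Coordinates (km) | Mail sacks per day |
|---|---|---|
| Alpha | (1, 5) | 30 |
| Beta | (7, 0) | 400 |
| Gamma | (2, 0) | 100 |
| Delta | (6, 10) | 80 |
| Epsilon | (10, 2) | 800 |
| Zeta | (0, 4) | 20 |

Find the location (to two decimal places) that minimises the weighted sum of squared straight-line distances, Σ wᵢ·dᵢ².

The minimiser of Σwᵢ‖p−pᵢ‖² is the weighted centroid p* = (Σwᵢpᵢ)/(Σwᵢ).
Σwᵢ = 1430.
Σwᵢxᵢ = 30·1 + 400·7 + 100·2 + 80·6 + 800·10 + 20·0 = 11510.
Σwᵢyᵢ = 30·5 + 400·0 + 100·0 + 80·10 + 800·2 + 20·4 = 2630.
x* = 11510/1430 = 8.05, y* = 2630/1430 = 1.84.

(8.05, 1.84)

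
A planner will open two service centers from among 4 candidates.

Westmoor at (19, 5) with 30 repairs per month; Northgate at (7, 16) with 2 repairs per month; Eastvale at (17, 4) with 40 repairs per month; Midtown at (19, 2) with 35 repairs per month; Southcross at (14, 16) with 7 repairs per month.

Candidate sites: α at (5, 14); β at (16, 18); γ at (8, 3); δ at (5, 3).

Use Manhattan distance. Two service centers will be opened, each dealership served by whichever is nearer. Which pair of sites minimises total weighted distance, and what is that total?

{β, γ}, total 1260

Evaluate every pair (each demand assigned to the nearer of the two):
  {β, γ}: total = 1260
  {α, γ}: total = 1295
  {γ, δ}: total = 1371
  {β, δ}: total = 1575
  {α, δ}: total = 1610
  {α, β}: total = 1781
Best pair: {β, γ} with total 1260.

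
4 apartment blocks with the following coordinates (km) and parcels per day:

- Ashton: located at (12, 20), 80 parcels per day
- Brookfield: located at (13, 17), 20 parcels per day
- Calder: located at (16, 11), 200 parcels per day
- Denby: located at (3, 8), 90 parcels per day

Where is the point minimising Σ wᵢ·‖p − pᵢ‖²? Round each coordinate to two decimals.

The minimiser of Σwᵢ‖p−pᵢ‖² is the weighted centroid p* = (Σwᵢpᵢ)/(Σwᵢ).
Σwᵢ = 390.
Σwᵢxᵢ = 80·12 + 20·13 + 200·16 + 90·3 = 4690.
Σwᵢyᵢ = 80·20 + 20·17 + 200·11 + 90·8 = 4860.
x* = 4690/390 = 12.03, y* = 4860/390 = 12.46.

(12.03, 12.46)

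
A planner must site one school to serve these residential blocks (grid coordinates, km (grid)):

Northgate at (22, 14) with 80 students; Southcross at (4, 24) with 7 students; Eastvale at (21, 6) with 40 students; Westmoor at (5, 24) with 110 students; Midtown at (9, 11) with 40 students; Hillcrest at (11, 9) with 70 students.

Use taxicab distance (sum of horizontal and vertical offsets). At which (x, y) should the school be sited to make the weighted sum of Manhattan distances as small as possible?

Manhattan distance separates: Σwᵢ(|x−xᵢ|+|y−yᵢ|) = Σwᵢ|x−xᵢ| + Σwᵢ|y−yᵢ|, so x and y are optimised independently as 1-D weighted medians.
Total weight W = 347; half = 173.5.
x-coordinate, sorted with cumulative weight:
  x=4 (Southcross, w=7) cum 7
  x=5 (Westmoor, w=110) cum 117
  x=9 (Midtown, w=40) cum 157
  x=11 (Hillcrest, w=70) cum 227  ← median
  x=21 (Eastvale, w=40) cum 267
  x=22 (Northgate, w=80) cum 347
⇒ x* = 11
y-coordinate, sorted with cumulative weight:
  y=6 (Eastvale, w=40) cum 40
  y=9 (Hillcrest, w=70) cum 110
  y=11 (Midtown, w=40) cum 150
  y=14 (Northgate, w=80) cum 230  ← median
  y=24 (Southcross, w=7) cum 237
  y=24 (Westmoor, w=110) cum 347
⇒ y* = 14

(11, 14)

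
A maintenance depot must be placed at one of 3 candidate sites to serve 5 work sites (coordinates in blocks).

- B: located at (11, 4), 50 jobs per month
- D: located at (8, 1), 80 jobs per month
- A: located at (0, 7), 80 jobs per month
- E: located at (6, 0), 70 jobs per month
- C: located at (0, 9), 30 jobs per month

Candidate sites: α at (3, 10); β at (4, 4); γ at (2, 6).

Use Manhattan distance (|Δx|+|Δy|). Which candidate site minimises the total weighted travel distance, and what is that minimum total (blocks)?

β, total 2160 blocks

Total weighted distance at each candidate:
  α (3, 10): total = 3330
  β (4, 4): total = 2160
  γ (2, 6): total = 2520
Minimum is at β with total 2160 blocks.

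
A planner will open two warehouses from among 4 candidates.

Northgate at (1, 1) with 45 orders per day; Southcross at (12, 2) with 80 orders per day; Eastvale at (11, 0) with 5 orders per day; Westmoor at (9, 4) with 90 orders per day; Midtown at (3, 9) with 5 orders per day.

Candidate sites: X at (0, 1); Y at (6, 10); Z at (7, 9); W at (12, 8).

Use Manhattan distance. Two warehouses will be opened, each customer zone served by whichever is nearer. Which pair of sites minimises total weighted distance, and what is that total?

Evaluate every pair (each demand assigned to the nearer of the two):
  {X, W}: total = 1250
  {X, Z}: total = 1715
  {Y, W}: total = 1805
  {Z, W}: total = 1805
  {X, Y}: total = 1975
  {Y, Z}: total = 2305
Best pair: {X, W} with total 1250.

{X, W}, total 1250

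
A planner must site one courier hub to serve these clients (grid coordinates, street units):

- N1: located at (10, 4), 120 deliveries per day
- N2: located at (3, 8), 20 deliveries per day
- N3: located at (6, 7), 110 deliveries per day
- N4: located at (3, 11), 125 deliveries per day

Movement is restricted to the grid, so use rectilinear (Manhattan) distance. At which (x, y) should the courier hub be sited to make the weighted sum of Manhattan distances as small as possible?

(6, 7)

Manhattan distance separates: Σwᵢ(|x−xᵢ|+|y−yᵢ|) = Σwᵢ|x−xᵢ| + Σwᵢ|y−yᵢ|, so x and y are optimised independently as 1-D weighted medians.
Total weight W = 375; half = 187.5.
x-coordinate, sorted with cumulative weight:
  x=3 (N2, w=20) cum 20
  x=3 (N4, w=125) cum 145
  x=6 (N3, w=110) cum 255  ← median
  x=10 (N1, w=120) cum 375
⇒ x* = 6
y-coordinate, sorted with cumulative weight:
  y=4 (N1, w=120) cum 120
  y=7 (N3, w=110) cum 230  ← median
  y=8 (N2, w=20) cum 250
  y=11 (N4, w=125) cum 375
⇒ y* = 7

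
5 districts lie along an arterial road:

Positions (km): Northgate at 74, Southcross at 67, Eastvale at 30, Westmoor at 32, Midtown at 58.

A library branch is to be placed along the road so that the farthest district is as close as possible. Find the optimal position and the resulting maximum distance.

location 52, max distance 22

The 1-center on a line is the midpoint of the two extreme points: leftmost at 30, rightmost at 74.
Optimal location = (30 + 74)/2 = 52; maximum distance = (74 − 30)/2 = 22.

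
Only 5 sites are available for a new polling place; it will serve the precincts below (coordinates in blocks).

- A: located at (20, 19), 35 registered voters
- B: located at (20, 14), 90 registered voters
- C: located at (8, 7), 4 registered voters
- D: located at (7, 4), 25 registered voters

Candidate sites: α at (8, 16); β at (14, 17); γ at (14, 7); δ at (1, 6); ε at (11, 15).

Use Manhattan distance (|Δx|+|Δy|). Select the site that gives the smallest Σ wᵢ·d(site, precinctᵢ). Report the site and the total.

Total weighted distance at each candidate:
  α (8, 16): total = 2146
  β (14, 17): total = 1654
  γ (14, 7): total = 2074
  δ (1, 6): total = 3782
  ε (11, 15): total = 1774
Minimum is at β with total 1654 blocks.

β, total 1654 blocks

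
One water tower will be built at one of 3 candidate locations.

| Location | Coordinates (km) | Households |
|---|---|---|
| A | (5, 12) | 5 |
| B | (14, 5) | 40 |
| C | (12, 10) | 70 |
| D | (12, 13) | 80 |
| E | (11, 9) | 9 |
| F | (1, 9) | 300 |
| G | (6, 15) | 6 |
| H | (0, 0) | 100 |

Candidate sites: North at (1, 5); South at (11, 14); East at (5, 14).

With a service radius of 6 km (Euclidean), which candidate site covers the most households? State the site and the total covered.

Coverage radius r = 6 km; a point is covered iff (Δx)²+(Δy)² ≤ 6² = 36.
  North (1, 5): covers {F, H} → 400
  South (11, 14): covers {C, D, E, G} → 165
  East (5, 14): covers {A, G} → 11
Maximum coverage at North: 400 households.

North, covering 400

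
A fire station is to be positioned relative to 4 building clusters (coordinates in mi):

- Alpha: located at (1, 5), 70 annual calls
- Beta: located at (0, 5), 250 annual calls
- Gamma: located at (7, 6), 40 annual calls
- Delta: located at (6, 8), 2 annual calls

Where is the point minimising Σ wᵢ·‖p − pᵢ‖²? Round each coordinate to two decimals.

(1.00, 5.13)

The minimiser of Σwᵢ‖p−pᵢ‖² is the weighted centroid p* = (Σwᵢpᵢ)/(Σwᵢ).
Σwᵢ = 362.
Σwᵢxᵢ = 70·1 + 250·0 + 40·7 + 2·6 = 362.
Σwᵢyᵢ = 70·5 + 250·5 + 40·6 + 2·8 = 1856.
x* = 362/362 = 1.00, y* = 1856/362 = 5.13.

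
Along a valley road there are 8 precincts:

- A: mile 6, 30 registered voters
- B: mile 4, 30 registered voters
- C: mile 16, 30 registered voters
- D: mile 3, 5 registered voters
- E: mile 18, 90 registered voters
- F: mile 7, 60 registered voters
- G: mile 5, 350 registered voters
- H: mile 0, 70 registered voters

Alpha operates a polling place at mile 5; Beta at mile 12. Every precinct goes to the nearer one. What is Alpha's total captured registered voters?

545

The indifferent point is the midpoint (5+12)/2 = 8.5; precincts left of it (closer to Alpha at 5) go to Alpha, those right go to Beta.
  H at 0 (w=70) → Alpha
  D at 3 (w=5) → Alpha
  B at 4 (w=30) → Alpha
  G at 5 (w=350) → Alpha
  A at 6 (w=30) → Alpha
  F at 7 (w=60) → Alpha
  C at 16 (w=30) → Beta
  E at 18 (w=90) → Beta
Alpha captures 545; Beta captures 120.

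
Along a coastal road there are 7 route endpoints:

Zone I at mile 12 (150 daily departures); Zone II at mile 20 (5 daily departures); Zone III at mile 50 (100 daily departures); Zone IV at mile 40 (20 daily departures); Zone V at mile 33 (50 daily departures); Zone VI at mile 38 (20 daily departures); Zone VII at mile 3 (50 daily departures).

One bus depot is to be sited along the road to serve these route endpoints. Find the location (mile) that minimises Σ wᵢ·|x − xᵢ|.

For a sum of weighted absolute distances on a line, the optimum is the weighted median (not the mean). Total weight W = 395; half-weight = 197.5.
Sort by position and accumulate weight:
  mile 3 (Zone VII, w=50) → cum 50
  mile 12 (Zone I, w=150) → cum 200  ≥ 197.5 → median here
  mile 20 (Zone II, w=5) → cum 205
  mile 33 (Zone V, w=50) → cum 255
  mile 38 (Zone VI, w=20) → cum 275
  mile 40 (Zone IV, w=20) → cum 295
  mile 50 (Zone III, w=100) → cum 395
Optimal location: mile 12.

x = 12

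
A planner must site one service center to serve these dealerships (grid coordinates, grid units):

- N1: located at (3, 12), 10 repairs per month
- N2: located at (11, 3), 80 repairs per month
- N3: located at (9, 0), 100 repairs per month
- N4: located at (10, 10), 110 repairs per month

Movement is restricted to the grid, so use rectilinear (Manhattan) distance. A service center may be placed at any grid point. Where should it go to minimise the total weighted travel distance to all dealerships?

(10, 3)

Manhattan distance separates: Σwᵢ(|x−xᵢ|+|y−yᵢ|) = Σwᵢ|x−xᵢ| + Σwᵢ|y−yᵢ|, so x and y are optimised independently as 1-D weighted medians.
Total weight W = 300; half = 150.
x-coordinate, sorted with cumulative weight:
  x=3 (N1, w=10) cum 10
  x=9 (N3, w=100) cum 110
  x=10 (N4, w=110) cum 220  ← median
  x=11 (N2, w=80) cum 300
⇒ x* = 10
y-coordinate, sorted with cumulative weight:
  y=0 (N3, w=100) cum 100
  y=3 (N2, w=80) cum 180  ← median
  y=10 (N4, w=110) cum 290
  y=12 (N1, w=10) cum 300
⇒ y* = 3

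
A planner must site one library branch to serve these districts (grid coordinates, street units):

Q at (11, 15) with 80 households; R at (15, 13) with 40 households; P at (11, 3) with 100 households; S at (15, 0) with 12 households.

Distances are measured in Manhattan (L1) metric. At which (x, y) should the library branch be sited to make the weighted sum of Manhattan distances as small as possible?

(11, 13)

Manhattan distance separates: Σwᵢ(|x−xᵢ|+|y−yᵢ|) = Σwᵢ|x−xᵢ| + Σwᵢ|y−yᵢ|, so x and y are optimised independently as 1-D weighted medians.
Total weight W = 232; half = 116.
x-coordinate, sorted with cumulative weight:
  x=11 (Q, w=80) cum 80
  x=11 (P, w=100) cum 180  ← median
  x=15 (R, w=40) cum 220
  x=15 (S, w=12) cum 232
⇒ x* = 11
y-coordinate, sorted with cumulative weight:
  y=0 (S, w=12) cum 12
  y=3 (P, w=100) cum 112
  y=13 (R, w=40) cum 152  ← median
  y=15 (Q, w=80) cum 232
⇒ y* = 13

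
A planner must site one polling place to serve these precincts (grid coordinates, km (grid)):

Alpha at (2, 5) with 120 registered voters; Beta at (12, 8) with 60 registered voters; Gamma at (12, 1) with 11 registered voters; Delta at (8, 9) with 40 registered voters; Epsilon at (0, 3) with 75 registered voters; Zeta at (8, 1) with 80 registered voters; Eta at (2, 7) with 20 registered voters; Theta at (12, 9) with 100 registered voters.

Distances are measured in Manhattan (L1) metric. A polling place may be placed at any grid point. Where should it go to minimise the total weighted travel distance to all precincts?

Manhattan distance separates: Σwᵢ(|x−xᵢ|+|y−yᵢ|) = Σwᵢ|x−xᵢ| + Σwᵢ|y−yᵢ|, so x and y are optimised independently as 1-D weighted medians.
Total weight W = 506; half = 253.
x-coordinate, sorted with cumulative weight:
  x=0 (Epsilon, w=75) cum 75
  x=2 (Alpha, w=120) cum 195
  x=2 (Eta, w=20) cum 215
  x=8 (Delta, w=40) cum 255  ← median
  x=8 (Zeta, w=80) cum 335
  x=12 (Beta, w=60) cum 395
  x=12 (Gamma, w=11) cum 406
  x=12 (Theta, w=100) cum 506
⇒ x* = 8
y-coordinate, sorted with cumulative weight:
  y=1 (Gamma, w=11) cum 11
  y=1 (Zeta, w=80) cum 91
  y=3 (Epsilon, w=75) cum 166
  y=5 (Alpha, w=120) cum 286  ← median
  y=7 (Eta, w=20) cum 306
  y=8 (Beta, w=60) cum 366
  y=9 (Delta, w=40) cum 406
  y=9 (Theta, w=100) cum 506
⇒ y* = 5

(8, 5)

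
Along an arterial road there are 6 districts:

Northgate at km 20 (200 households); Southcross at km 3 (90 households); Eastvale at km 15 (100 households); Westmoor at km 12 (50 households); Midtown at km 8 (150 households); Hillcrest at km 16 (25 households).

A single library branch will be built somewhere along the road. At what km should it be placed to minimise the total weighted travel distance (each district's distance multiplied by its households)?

x = 15

For a sum of weighted absolute distances on a line, the optimum is the weighted median (not the mean). Total weight W = 615; half-weight = 307.5.
Sort by position and accumulate weight:
  km 3 (Southcross, w=90) → cum 90
  km 8 (Midtown, w=150) → cum 240
  km 12 (Westmoor, w=50) → cum 290
  km 15 (Eastvale, w=100) → cum 390  ≥ 307.5 → median here
  km 16 (Hillcrest, w=25) → cum 415
  km 20 (Northgate, w=200) → cum 615
Optimal location: km 15.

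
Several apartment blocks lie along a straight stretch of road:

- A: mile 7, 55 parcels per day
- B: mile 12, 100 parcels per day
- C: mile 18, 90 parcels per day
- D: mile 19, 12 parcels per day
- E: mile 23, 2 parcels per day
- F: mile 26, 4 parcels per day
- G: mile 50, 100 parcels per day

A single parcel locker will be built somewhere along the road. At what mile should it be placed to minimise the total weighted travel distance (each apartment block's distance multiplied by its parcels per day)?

For a sum of weighted absolute distances on a line, the optimum is the weighted median (not the mean). Total weight W = 363; half-weight = 181.5.
Sort by position and accumulate weight:
  mile 7 (A, w=55) → cum 55
  mile 12 (B, w=100) → cum 155
  mile 18 (C, w=90) → cum 245  ≥ 181.5 → median here
  mile 19 (D, w=12) → cum 257
  mile 23 (E, w=2) → cum 259
  mile 26 (F, w=4) → cum 263
  mile 50 (G, w=100) → cum 363
Optimal location: mile 18.

x = 18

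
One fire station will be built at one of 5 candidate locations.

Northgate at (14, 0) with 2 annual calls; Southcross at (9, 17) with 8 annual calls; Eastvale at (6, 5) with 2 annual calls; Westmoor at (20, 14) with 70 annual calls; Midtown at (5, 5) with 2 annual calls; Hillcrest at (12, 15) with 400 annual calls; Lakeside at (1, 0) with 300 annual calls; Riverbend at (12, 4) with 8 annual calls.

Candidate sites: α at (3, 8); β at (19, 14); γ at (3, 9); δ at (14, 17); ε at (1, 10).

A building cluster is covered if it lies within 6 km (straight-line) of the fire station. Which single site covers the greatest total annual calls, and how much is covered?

Coverage radius r = 6 km; a point is covered iff (Δx)²+(Δy)² ≤ 6² = 36.
  α (3, 8): covers {Eastvale, Midtown} → 4
  β (19, 14): covers {Westmoor} → 70
  γ (3, 9): covers {Eastvale, Midtown} → 4
  δ (14, 17): covers {Southcross, Hillcrest} → 408
  ε (1, 10): covers {none} → 0
Maximum coverage at δ: 408 annual calls.

δ, covering 408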